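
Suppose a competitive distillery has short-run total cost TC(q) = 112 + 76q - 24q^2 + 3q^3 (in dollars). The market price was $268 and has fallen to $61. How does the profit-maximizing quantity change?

AVC = 76 - 24q + 3q^2, minimized at q = 4 where min AVC = $28. MC = 76 - 48q + 9q^2.
With P = $268 above the shutdown price, P = MC gives q = 8.
At P = $61 ≥ min AVC, set P = MC: q = 5. The firm stays open but cuts output.

Output falls from 8 to 5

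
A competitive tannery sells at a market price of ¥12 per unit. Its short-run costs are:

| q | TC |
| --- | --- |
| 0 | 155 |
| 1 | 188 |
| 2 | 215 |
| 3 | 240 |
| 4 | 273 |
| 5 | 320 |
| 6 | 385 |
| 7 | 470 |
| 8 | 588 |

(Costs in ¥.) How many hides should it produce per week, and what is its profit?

Compute π = P·q − TC at each output: q=0: -155; q=1: -176; q=2: -191; q=3: -204; q=4: -225; q=5: -260; q=6: -313; q=7: -386; q=8: -492.
Profit is highest at q = 0. Equivalently, the lowest AVC in the table is 85/3 ≈ ¥28.33 at q = 3, and P = ¥12 falls below it — price never covers variable cost, so the firm shuts down and loses only its fixed cost.

q = 0 (shut down); profit = -¥155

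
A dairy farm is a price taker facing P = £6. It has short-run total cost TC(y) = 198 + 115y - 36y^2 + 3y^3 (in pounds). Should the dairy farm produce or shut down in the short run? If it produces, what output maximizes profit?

Shut down

From TC, MC = TC'(y) = 115 - 72y + 9y^2 and AVC = VC/y = 115 - 36y + 3y^2.
The AVC parabola has its vertex at y = 36/6 = 6, where AVC = 115 - 36·6 + 3·6^2 = £7.
With P < min AVC (£6 < £7), every unit sold adds to the loss.
The firm minimizes its loss by shutting down and losing only its fixed cost of £198.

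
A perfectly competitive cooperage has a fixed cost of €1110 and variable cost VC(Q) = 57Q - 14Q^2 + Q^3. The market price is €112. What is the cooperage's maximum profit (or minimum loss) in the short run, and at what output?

Profit = -€142 at Q = 11

AVC = 57 - 14Q + Q^2 has its minimum €8 at Q = 7; price €112 clears that bar, so the firm operates.
MC = 57 - 28Q + 3Q^2. Setting P = MC and taking the root on the rising branch gives Q* = 11.
TR = 112·11 = 1232. TC = 1110 + 264 = 1374. Profit = 1232 − 1374 = -€142.
That loss of €142 beats the €1110 the firm would lose by shutting down; producing recovers €968 of fixed cost.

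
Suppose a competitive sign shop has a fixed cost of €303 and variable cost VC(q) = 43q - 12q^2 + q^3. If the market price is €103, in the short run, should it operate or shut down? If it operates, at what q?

Variable cost is VC = 43q - 12q^2 + q^3, so AVC = VC/q = 43 - 12q + q^2 and MC = dTC/dq = 43 - 24q + 3q^2.
AVC hits its minimum where MC = AVC, at q = 6, giving min AVC = 43 - 12·6 + 6^2 = €7.
P = €103 exceeds min AVC = €7, so the firm stays open.
Set P = MC: 103 = 43 - 24q + 3q^2 → -60 - 24q + 3q^2 = 0. The roots are q = -2 and q = 10; the profit-maximizing output is on the rising part of MC, so q* = 10.
Check: AVC at q = 10 is €23 ≤ P, so revenue covers variable cost.
Profit = P·q − TC = 103·10 − 533 = €497.

Produce at q = 10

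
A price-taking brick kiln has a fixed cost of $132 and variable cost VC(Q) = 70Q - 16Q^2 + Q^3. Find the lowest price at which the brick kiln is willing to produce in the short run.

$6 per unit

The shutdown price is the minimum of AVC. VC = 70Q - 16Q^2 + Q^3, so AVC = 70 - 16Q + Q^2.
dAVC/dQ = -16 + 2Q = 0 gives Q = 8. min AVC = 70 - 16·8 + 8^2 = 6.
So the shutdown price is $6.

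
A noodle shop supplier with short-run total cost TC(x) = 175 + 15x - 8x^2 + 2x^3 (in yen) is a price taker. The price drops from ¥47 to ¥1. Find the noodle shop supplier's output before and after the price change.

MC = 15 - 16x + 6x^2; the shutdown threshold is min AVC = ¥7 (at x = 2).
At P = ¥47 ≥ min AVC, set P = MC on the rising branch: x = 4.
At P = ¥1 < min AVC = ¥7, price no longer covers variable cost at any output, so the firm shuts down: x = 0.

Output falls from 4 to 0 (the firm shuts down)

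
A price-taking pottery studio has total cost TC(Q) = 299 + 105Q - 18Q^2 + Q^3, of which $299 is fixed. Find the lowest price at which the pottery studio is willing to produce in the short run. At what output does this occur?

The shutdown price is the minimum of AVC. VC = 105Q - 18Q^2 + Q^3, so AVC = 105 - 18Q + Q^2.
dAVC/dQ = -18 + 2Q = 0 gives Q = 9. min AVC = 105 - 18·9 + 9^2 = 24.
For P < $24 the firm produces nothing.

$24 per unit, at Q = 9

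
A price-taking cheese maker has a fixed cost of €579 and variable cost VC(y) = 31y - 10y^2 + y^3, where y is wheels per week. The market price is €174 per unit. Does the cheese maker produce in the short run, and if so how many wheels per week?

Produce at y = 11

Strip out fixed cost: VC = 31y - 10y^2 + y^3. Then AVC = 31 - 10y + y^2 and MC = 31 - 20y + 3y^2.
The AVC parabola has its vertex at y = 10/2 = 5, where AVC = 31 - 10·5 + 5^2 = €6.
Since P = €174 ≥ min AVC = €6, price covers variable cost and the firm should produce.
P = MC gives -143 - 20y + 3y^2 = 0, with roots -13/3 and 11. Take the larger (rising MC): y* = 11.
Check: AVC at y = 11 is €42 ≤ P, so revenue covers variable cost.
Profit = P·y − TC = 174·11 − 1041 = €873.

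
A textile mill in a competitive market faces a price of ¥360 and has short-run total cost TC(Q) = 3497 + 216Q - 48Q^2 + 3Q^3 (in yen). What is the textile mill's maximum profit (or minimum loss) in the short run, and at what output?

Profit = -¥41 at Q = 12

AVC = 216 - 48Q + 3Q^2 has its minimum ¥24 at Q = 8; price ¥360 clears that bar, so the firm operates.
MC = 216 - 96Q + 9Q^2. Setting P = MC and taking the root on the rising branch gives Q* = 12.
TR = 360·12 = 4320. TC = 3497 + 864 = 4361. Profit = 4320 − 4361 = -¥41.
By producing, the firm covers all variable cost plus ¥3456 of fixed cost; shutting down would lose the full ¥3497.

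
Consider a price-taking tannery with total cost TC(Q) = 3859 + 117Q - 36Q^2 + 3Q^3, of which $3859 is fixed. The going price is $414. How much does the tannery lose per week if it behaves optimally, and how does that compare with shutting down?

Profit = -$229 at Q = 11

AVC = 117 - 36Q + 3Q^2 has its minimum $9 at Q = 6; price $414 clears that bar, so the firm operates.
With MC = 117 - 72Q + 9Q^2, P = MC on the upward-sloping part at Q* = 11.
TR = 414·11 = 4554. TC = 3859 + 924 = 4783. Profit = 4554 − 4783 = -$229.
By producing, the firm covers all variable cost plus $3630 of fixed cost; shutting down would lose the full $3859.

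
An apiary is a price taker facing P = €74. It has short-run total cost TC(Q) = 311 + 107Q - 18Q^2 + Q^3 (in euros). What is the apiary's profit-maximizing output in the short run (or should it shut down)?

Produce at Q = 11

From TC, MC = TC'(Q) = 107 - 36Q + 3Q^2 and AVC = VC/Q = 107 - 18Q + Q^2.
The AVC parabola has its vertex at Q = 18/2 = 9, where AVC = 107 - 18·9 + 9^2 = €26.
Because €74 ≥ €26, revenue can cover variable cost; the firm operates.
Solving P = MC: 33 - 36Q + 3Q^2 = 0 ⇒ Q = 1 or 11. On the upward-sloping branch, Q* = 11.
Check: AVC at Q = 11 is €30 ≤ P, so revenue covers variable cost.
Profit = P·Q − TC = 74·11 − 641 = €173.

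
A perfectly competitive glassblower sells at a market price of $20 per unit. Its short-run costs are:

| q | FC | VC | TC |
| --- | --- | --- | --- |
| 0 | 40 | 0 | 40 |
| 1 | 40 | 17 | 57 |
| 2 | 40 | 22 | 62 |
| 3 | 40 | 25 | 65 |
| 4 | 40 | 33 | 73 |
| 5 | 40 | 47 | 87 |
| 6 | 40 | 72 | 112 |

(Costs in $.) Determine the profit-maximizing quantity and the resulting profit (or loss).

Compute π = P·q − TC at each output: q=0: -40; q=1: -37; q=2: -22; q=3: -5; q=4: 7; q=5: 13; q=6: 8.
Profit is maximized at q = 5. AVC there is 47/5 = $9.40 ≤ P, so producing beats shutting down (which would give -$40).

q = 5; profit = $13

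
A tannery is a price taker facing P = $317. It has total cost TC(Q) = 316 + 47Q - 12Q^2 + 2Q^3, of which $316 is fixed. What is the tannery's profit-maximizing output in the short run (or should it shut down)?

Variable cost is VC = 47Q - 12Q^2 + 2Q^3, so AVC = VC/Q = 47 - 12Q + 2Q^2 and MC = dTC/dQ = 47 - 24Q + 6Q^2.
AVC hits its minimum where MC = AVC, at Q = 3, giving min AVC = 47 - 12·3 + 2·3^2 = $29.
P = $317 exceeds min AVC = $29, so the firm stays open.
P = MC gives -270 - 24Q + 6Q^2 = 0, with roots -5 and 9. Take the larger (rising MC): Q* = 9.
Check: AVC at Q = 9 is $101 ≤ P, so revenue covers variable cost.
Profit = P·Q − TC = 317·9 − 1225 = $1628.

Produce at Q = 9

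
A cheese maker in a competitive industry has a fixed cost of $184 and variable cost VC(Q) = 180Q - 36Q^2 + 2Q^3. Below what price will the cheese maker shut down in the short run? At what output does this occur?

$18 per unit, at Q = 9

Short-run supply begins at min AVC. From VC = 180Q - 36Q^2 + 2Q^3, AVC = 180 - 36Q + 2Q^2.
dAVC/dQ = -36 + 4Q = 0 gives Q = 9. min AVC = 180 - 36·9 + 2·9^2 = 18.
The firm shuts down for any P below $18.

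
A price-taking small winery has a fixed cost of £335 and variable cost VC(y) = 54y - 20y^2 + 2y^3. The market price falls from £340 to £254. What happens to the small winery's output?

Output falls from 11 to 10

MC = 54 - 40y + 6y^2; the shutdown threshold is min AVC = £4 (at y = 5).
With P = £340 above the shutdown price, P = MC gives y = 11.
At P = £254 ≥ min AVC, set P = MC: y = 10. The firm stays open but cuts output.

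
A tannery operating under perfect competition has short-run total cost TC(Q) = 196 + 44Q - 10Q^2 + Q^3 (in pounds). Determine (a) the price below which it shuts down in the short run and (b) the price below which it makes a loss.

Shutdown price = £19; break-even price = £51

AVC = 44 - 10Q + Q^2; minimized at Q = 5, giving min AVC = £19. That is the shutdown price.
ATC = 196/Q + 44 - 10Q + Q^2. Setting dATC/dQ = −196/Q^2 − 10 + 2Q = 0 gives Q = 7 (since 2·7^3 − 10·7^2 = 196).
min ATC = 196/7 + 44 − 10·7 + 7^2 = £51. That is the break-even price.
Between these two prices the firm operates at a loss; above £51 it earns a profit.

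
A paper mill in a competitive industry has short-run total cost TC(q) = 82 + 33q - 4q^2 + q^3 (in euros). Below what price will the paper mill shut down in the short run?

Short-run supply begins at min AVC. From VC = 33q - 4q^2 + q^3, AVC = 33 - 4q + q^2.
dAVC/dq = -4 + 2q = 0 gives q = 2. min AVC = 33 - 4·2 + 2^2 = 29.
For P < €29 the firm produces nothing.

€29 per unit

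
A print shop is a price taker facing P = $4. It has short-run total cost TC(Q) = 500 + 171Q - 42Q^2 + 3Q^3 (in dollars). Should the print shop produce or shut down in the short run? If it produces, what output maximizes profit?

Shut down

Strip out fixed cost: VC = 171Q - 42Q^2 + 3Q^3. Then AVC = 171 - 42Q + 3Q^2 and MC = 171 - 84Q + 9Q^2.
AVC hits its minimum where MC = AVC, at Q = 7, giving min AVC = 171 - 42·7 + 3·7^2 = $24.
Since P = $4 < min AVC = $24, price fails to cover variable cost at any output.
The firm minimizes its loss by shutting down and losing only its fixed cost of $500.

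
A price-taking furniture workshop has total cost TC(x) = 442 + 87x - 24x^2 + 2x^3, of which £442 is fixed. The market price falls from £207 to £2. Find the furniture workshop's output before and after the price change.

MC = 87 - 48x + 6x^2; the shutdown threshold is min AVC = £15 (at x = 6).
At P = £207 ≥ min AVC, set P = MC on the rising branch: x = 10.
At P = £2 < min AVC = £15, price no longer covers variable cost at any output, so the firm shuts down: x = 0.

Output falls from 10 to 0 (the firm shuts down)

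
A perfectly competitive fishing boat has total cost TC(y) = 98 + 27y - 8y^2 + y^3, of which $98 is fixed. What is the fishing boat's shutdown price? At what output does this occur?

$11 per unit, at y = 4

The firm shuts down when price falls below the minimum of average variable cost. AVC = VC/y = 27 - 8y + y^2.
At the minimum of AVC, MC = AVC. MC = 27 - 16y + 3y^2; setting MC = AVC gives 2y^2 - 8y = 0, so y = 4. min AVC = 11.
So the shutdown price is $11.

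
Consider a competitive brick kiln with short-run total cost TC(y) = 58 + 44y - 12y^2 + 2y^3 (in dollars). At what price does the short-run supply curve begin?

Short-run supply begins at min AVC. From VC = 44y - 12y^2 + 2y^3, AVC = 44 - 12y + 2y^2.
dAVC/dy = -12 + 4y = 0 gives y = 3. min AVC = 44 - 12·3 + 2·3^2 = 26.
So the shutdown price is $26.

$26 per unit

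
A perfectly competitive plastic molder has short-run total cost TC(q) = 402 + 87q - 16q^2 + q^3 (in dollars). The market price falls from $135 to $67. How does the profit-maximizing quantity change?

Output falls from 12 to 10

MC = 87 - 32q + 3q^2; the shutdown threshold is min AVC = $23 (at q = 8).
With P = $135 above the shutdown price, P = MC gives q = 12.
At P = $67 ≥ min AVC, set P = MC: q = 10. The firm stays open but cuts output.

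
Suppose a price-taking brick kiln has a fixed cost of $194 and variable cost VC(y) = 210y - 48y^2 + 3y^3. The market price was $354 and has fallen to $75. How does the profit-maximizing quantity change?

MC = 210 - 96y + 9y^2; the shutdown threshold is min AVC = $18 (at y = 8).
At P = $354 ≥ min AVC, set P = MC on the rising branch: y = 12.
At P = $75 ≥ min AVC, set P = MC: y = 9. The firm stays open but cuts output.

Output falls from 12 to 9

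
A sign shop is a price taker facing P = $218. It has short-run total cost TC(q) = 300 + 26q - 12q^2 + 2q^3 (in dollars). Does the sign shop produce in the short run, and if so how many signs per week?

From TC, MC = TC'(q) = 26 - 24q + 6q^2 and AVC = VC/q = 26 - 12q + 2q^2.
The AVC parabola has its vertex at q = 12/4 = 3, where AVC = 26 - 12·3 + 2·3^2 = $8.
Because $218 ≥ $8, revenue can cover variable cost; the firm operates.
Solving P = MC: -192 - 24q + 6q^2 = 0 ⇒ q = -4 or 8. On the upward-sloping branch, q* = 8.
Check: AVC at q = 8 is $58 ≤ P, so revenue covers variable cost.
Profit = P·q − TC = 218·8 − 764 = $980.

Produce at q = 8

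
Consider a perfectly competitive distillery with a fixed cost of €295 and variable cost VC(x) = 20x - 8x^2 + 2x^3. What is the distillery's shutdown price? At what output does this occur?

Short-run supply begins at min AVC. From VC = 20x - 8x^2 + 2x^3, AVC = 20 - 8x + 2x^2.
dAVC/dx = -8 + 4x = 0 gives x = 2. min AVC = 20 - 8·2 + 2·2^2 = 12.
For P < €12 the firm produces nothing.

€12 per unit, at x = 2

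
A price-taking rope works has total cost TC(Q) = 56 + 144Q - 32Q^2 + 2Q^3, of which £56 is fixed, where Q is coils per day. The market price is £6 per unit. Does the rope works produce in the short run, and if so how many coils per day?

From TC, MC = TC'(Q) = 144 - 64Q + 6Q^2 and AVC = VC/Q = 144 - 32Q + 2Q^2.
AVC is minimized where dAVC/dQ = -32 + 4Q = 0, at Q = 8; min AVC = 144 - 32·8 + 2·8^2 = £16.
P = £6 lies below min AVC = £16; no output level covers variable cost.
Best response: produce nothing and absorb the £56 fixed cost.

Shut down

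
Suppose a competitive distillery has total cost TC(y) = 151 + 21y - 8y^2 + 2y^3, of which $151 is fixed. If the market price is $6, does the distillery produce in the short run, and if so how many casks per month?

Shut down

Strip out fixed cost: VC = 21y - 8y^2 + 2y^3. Then AVC = 21 - 8y + 2y^2 and MC = 21 - 16y + 6y^2.
The AVC parabola has its vertex at y = 8/4 = 2, where AVC = 21 - 8·2 + 2·2^2 = $13.
Since P = $6 < min AVC = $13, price fails to cover variable cost at any output.
The firm minimizes its loss by shutting down and losing only its fixed cost of $151.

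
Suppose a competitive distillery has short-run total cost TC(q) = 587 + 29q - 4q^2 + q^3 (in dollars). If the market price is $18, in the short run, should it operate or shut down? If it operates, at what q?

Variable cost is VC = 29q - 4q^2 + q^3, so AVC = VC/q = 29 - 4q + q^2 and MC = dTC/dq = 29 - 8q + 3q^2.
AVC hits its minimum where MC = AVC, at q = 2, giving min AVC = 29 - 4·2 + 2^2 = $25.
With P < min AVC ($18 < $25), every unit sold adds to the loss.
Shutting down limits the loss to fixed cost, $587.

Shut down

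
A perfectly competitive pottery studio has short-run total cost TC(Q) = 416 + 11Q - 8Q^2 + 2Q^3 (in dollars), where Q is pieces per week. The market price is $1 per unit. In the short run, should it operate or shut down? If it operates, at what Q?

Strip out fixed cost: VC = 11Q - 8Q^2 + 2Q^3. Then AVC = 11 - 8Q + 2Q^2 and MC = 11 - 16Q + 6Q^2.
AVC hits its minimum where MC = AVC, at Q = 2, giving min AVC = 11 - 8·2 + 2·2^2 = $3.
With P < min AVC ($1 < $3), every unit sold adds to the loss.
The firm minimizes its loss by shutting down and losing only its fixed cost of $416.

Shut down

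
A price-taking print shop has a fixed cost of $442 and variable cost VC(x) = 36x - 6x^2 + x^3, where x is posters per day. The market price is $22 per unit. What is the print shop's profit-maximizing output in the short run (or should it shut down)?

From TC, MC = TC'(x) = 36 - 12x + 3x^2 and AVC = VC/x = 36 - 6x + x^2.
AVC is minimized where dAVC/dx = -6 + 2x = 0, at x = 3; min AVC = 36 - 6·3 + 3^2 = $27.
With P < min AVC ($22 < $27), every unit sold adds to the loss.
The firm minimizes its loss by shutting down and losing only its fixed cost of $442.

Shut down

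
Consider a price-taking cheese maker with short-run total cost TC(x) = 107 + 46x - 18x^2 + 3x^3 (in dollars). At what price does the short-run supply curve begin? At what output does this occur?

$19 per unit, at x = 3

Short-run supply begins at min AVC. From VC = 46x - 18x^2 + 3x^3, AVC = 46 - 18x + 3x^2.
dAVC/dx = -18 + 6x = 0 gives x = 3. min AVC = 46 - 18·3 + 3·3^2 = 19.
So the shutdown price is $19.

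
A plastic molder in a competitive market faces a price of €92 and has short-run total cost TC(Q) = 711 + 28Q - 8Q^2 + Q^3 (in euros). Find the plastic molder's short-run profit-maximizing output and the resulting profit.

AVC = 28 - 8Q + Q^2 has its minimum €12 at Q = 4; price €92 clears that bar, so the firm operates.
MC = 28 - 16Q + 3Q^2. Setting P = MC and taking the root on the rising branch gives Q* = 8.
TR = 92·8 = 736. TC = 711 + 224 = 935. Profit = 736 − 935 = -€199.
By producing, the firm covers all variable cost plus €512 of fixed cost; shutting down would lose the full €711.

Profit = -€199 at Q = 8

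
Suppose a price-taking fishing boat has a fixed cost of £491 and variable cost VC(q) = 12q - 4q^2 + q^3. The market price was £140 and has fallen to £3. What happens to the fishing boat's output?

Output falls from 8 to 0 (the firm shuts down)

MC = 12 - 8q + 3q^2; the shutdown threshold is min AVC = £8 (at q = 2).
At P = £140 ≥ min AVC, set P = MC on the rising branch: q = 8.
At P = £3 < min AVC = £8, price no longer covers variable cost at any output, so the firm shuts down: q = 0.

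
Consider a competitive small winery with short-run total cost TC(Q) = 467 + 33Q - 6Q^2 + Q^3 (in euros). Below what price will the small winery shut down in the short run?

Short-run supply begins at min AVC. From VC = 33Q - 6Q^2 + Q^3, AVC = 33 - 6Q + Q^2.
At the minimum of AVC, MC = AVC. MC = 33 - 12Q + 3Q^2; setting MC = AVC gives 2Q^2 - 6Q = 0, so Q = 3. min AVC = 24.
The firm shuts down for any P below €24.

€24 per unit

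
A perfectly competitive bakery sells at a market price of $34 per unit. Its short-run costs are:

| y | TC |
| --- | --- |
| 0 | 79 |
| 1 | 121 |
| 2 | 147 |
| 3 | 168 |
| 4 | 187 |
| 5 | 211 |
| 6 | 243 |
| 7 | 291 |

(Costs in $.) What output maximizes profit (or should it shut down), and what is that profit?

Compute π = P·y − TC at each output: y=0: -79; y=1: -87; y=2: -79; y=3: -66; y=4: -51; y=5: -41; y=6: -39; y=7: -53.
Profit is maximized at y = 6. AVC there is 164/6 = $27.33 ≤ P, so producing beats shutting down (which would give -$79).

y = 6; profit = -$39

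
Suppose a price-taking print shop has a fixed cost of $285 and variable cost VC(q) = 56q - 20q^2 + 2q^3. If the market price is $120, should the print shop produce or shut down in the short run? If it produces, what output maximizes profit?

From TC, MC = TC'(q) = 56 - 40q + 6q^2 and AVC = VC/q = 56 - 20q + 2q^2.
The AVC parabola has its vertex at q = 20/4 = 5, where AVC = 56 - 20·5 + 2·5^2 = $6.
Because $120 ≥ $6, revenue can cover variable cost; the firm operates.
Solving P = MC: -64 - 40q + 6q^2 = 0 ⇒ q = -4/3 or 8. On the upward-sloping branch, q* = 8.
Check: AVC at q = 8 is $24 ≤ P, so revenue covers variable cost.
Profit = P·q − TC = 120·8 − 477 = $483.

Produce at q = 8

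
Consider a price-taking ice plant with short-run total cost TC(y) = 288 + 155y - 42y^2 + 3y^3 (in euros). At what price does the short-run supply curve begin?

€8 per unit

The shutdown price is the minimum of AVC. VC = 155y - 42y^2 + 3y^3, so AVC = 155 - 42y + 3y^2.
At the minimum of AVC, MC = AVC. MC = 155 - 84y + 9y^2; setting MC = AVC gives 6y^2 - 42y = 0, so y = 7. min AVC = 8.
For P < €8 the firm produces nothing.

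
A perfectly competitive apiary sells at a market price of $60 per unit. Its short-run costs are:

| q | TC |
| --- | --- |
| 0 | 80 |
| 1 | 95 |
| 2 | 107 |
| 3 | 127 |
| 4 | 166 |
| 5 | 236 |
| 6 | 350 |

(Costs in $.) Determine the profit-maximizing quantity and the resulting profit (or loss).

q = 4; profit = $74

Compute π = P·q − TC at each output: q=0: -80; q=1: -35; q=2: 13; q=3: 53; q=4: 74; q=5: 64; q=6: 10.
Profit is maximized at q = 4. AVC there is 86/4 = $21.50 ≤ P, so producing beats shutting down (which would give -$80).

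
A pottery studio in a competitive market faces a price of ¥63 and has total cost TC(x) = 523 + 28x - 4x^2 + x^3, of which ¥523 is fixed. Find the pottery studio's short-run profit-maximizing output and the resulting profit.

AVC = 28 - 4x + x^2 has its minimum ¥24 at x = 2; price ¥63 clears that bar, so the firm operates.
MC = 28 - 8x + 3x^2. Setting P = MC and taking the root on the rising branch gives x* = 5.
TR = 63·5 = 315. TC = 523 + 165 = 688. Profit = 315 − 688 = -¥373.
By producing, the firm covers all variable cost plus ¥150 of fixed cost; shutting down would lose the full ¥523.

Profit = -¥373 at x = 5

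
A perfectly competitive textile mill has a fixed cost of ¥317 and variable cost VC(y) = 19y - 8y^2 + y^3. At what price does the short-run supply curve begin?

Short-run supply begins at min AVC. From VC = 19y - 8y^2 + y^3, AVC = 19 - 8y + y^2.
dAVC/dy = -8 + 2y = 0 gives y = 4. min AVC = 19 - 8·4 + 4^2 = 3.
For P < ¥3 the firm produces nothing.

¥3 per unit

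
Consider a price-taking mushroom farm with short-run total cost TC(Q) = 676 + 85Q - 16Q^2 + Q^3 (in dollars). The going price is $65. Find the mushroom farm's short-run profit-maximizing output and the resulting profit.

Profit = -$276 at Q = 10

AVC = 85 - 16Q + Q^2 has its minimum $21 at Q = 8; price $65 clears that bar, so the firm operates.
With MC = 85 - 32Q + 3Q^2, P = MC on the upward-sloping part at Q* = 10.
TR = 65·10 = 650. TC = 676 + 250 = 926. Profit = 650 − 926 = -$276.
By producing, the firm covers all variable cost plus $400 of fixed cost; shutting down would lose the full $676.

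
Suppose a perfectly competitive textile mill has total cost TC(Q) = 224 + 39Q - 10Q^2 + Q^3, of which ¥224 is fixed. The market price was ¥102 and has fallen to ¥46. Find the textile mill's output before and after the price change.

Output falls from 9 to 7

MC = 39 - 20Q + 3Q^2; the shutdown threshold is min AVC = ¥14 (at Q = 5).
At P = ¥102 ≥ min AVC, set P = MC on the rising branch: Q = 9.
At P = ¥46 ≥ min AVC, set P = MC: Q = 7. The firm stays open but cuts output.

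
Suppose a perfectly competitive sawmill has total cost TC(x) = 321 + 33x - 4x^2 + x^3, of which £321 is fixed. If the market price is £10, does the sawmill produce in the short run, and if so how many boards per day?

Shut down

From TC, MC = TC'(x) = 33 - 8x + 3x^2 and AVC = VC/x = 33 - 4x + x^2.
AVC hits its minimum where MC = AVC, at x = 2, giving min AVC = 33 - 4·2 + 2^2 = £29.
With P < min AVC (£10 < £29), every unit sold adds to the loss.
Best response: produce nothing and absorb the £321 fixed cost.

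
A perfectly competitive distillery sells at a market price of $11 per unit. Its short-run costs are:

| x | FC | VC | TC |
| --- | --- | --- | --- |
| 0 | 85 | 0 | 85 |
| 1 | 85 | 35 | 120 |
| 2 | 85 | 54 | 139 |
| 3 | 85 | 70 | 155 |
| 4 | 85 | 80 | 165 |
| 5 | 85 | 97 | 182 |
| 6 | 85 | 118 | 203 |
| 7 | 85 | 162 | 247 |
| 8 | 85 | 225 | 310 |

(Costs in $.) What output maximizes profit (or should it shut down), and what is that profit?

Compute π = P·x − TC at each output: x=0: -85; x=1: -109; x=2: -117; x=3: -122; x=4: -121; x=5: -127; x=6: -137; x=7: -170; x=8: -222.
Profit is highest at x = 0. Equivalently, the lowest AVC in the table is 97/5 ≈ $19.40 at x = 5, and P = $11 falls below it — price never covers variable cost, so the firm shuts down and loses only its fixed cost.

x = 0 (shut down); profit = -$85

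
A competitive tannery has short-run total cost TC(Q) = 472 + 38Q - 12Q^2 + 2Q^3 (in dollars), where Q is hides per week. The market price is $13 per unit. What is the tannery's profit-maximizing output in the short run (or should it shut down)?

Strip out fixed cost: VC = 38Q - 12Q^2 + 2Q^3. Then AVC = 38 - 12Q + 2Q^2 and MC = 38 - 24Q + 6Q^2.
The AVC parabola has its vertex at Q = 12/4 = 3, where AVC = 38 - 12·3 + 2·3^2 = $20.
P = $13 lies below min AVC = $20; no output level covers variable cost.
Shutting down limits the loss to fixed cost, $472.

Shut down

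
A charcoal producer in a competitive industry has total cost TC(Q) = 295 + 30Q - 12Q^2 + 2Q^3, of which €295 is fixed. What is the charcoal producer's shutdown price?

€12 per unit

The firm shuts down when price falls below the minimum of average variable cost. AVC = VC/Q = 30 - 12Q + 2Q^2.
At the minimum of AVC, MC = AVC. MC = 30 - 24Q + 6Q^2; setting MC = AVC gives 4Q^2 - 12Q = 0, so Q = 3. min AVC = 12.
For P < €12 the firm produces nothing.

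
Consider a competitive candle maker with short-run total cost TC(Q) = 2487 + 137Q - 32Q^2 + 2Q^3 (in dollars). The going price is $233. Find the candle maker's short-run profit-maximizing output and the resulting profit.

AVC = 137 - 32Q + 2Q^2; min AVC = $9 at Q = 8. Since P = $233 ≥ min AVC, the firm produces.
With MC = 137 - 64Q + 6Q^2, P = MC on the upward-sloping part at Q* = 12.
TR = 233·12 = 2796. TC = 2487 + 492 = 2979. Profit = 2796 − 2979 = -$183.
By producing, the firm covers all variable cost plus $2304 of fixed cost; shutting down would lose the full $2487.

Profit = -$183 at Q = 12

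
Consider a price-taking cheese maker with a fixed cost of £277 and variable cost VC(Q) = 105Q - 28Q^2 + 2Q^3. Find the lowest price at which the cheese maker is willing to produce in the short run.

Short-run supply begins at min AVC. From VC = 105Q - 28Q^2 + 2Q^3, AVC = 105 - 28Q + 2Q^2.
At the minimum of AVC, MC = AVC. MC = 105 - 56Q + 6Q^2; setting MC = AVC gives 4Q^2 - 28Q = 0, so Q = 7. min AVC = 7.
So the shutdown price is £7.

£7 per unit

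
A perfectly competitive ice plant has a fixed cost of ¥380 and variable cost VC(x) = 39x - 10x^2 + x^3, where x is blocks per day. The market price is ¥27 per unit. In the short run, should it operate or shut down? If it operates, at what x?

Variable cost is VC = 39x - 10x^2 + x^3, so AVC = VC/x = 39 - 10x + x^2 and MC = dTC/dx = 39 - 20x + 3x^2.
AVC is minimized where dAVC/dx = -10 + 2x = 0, at x = 5; min AVC = 39 - 10·5 + 5^2 = ¥14.
P = ¥27 exceeds min AVC = ¥14, so the firm stays open.
Set P = MC: 27 = 39 - 20x + 3x^2 → 12 - 20x + 3x^2 = 0. The roots are x = 2/3 and x = 6; the profit-maximizing output is on the rising part of MC, so x* = 6.
Check: AVC at x = 6 is ¥15 ≤ P, so revenue covers variable cost.
Profit = P·x − TC = 27·6 − 470 = -¥308, a loss, but smaller than the ¥380 fixed cost the firm would lose by shutting down.

Produce at x = 6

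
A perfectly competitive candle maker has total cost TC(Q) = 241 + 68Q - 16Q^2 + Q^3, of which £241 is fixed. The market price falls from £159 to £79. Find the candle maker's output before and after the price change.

Output falls from 13 to 11

AVC = 68 - 16Q + Q^2, minimized at Q = 8 where min AVC = £4. MC = 68 - 32Q + 3Q^2.
At P = £159 ≥ min AVC, set P = MC on the rising branch: Q = 13.
At P = £79 ≥ min AVC, set P = MC: Q = 11. The firm stays open but cuts output.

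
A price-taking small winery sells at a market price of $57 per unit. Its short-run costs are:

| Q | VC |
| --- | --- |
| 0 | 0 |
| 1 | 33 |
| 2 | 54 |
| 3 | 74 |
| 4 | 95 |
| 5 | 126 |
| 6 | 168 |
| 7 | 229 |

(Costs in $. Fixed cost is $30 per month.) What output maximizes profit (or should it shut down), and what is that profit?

Profit at each row (π = 57Q − TC): Q=0: -30; Q=1: -6; Q=2: 30; Q=3: 67; Q=4: 103; Q=5: 129; Q=6: 144; Q=7: 140.
Profit is maximized at Q = 6. AVC there is 168/6 = $28 ≤ P, so producing beats shutting down (which would give -$30).

Q = 6; profit = $144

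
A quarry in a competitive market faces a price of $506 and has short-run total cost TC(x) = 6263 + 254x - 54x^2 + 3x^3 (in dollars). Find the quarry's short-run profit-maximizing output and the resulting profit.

AVC = 254 - 54x + 3x^2 has its minimum $11 at x = 9; price $506 clears that bar, so the firm operates.
MC = 254 - 108x + 9x^2. Setting P = MC and taking the root on the rising branch gives x* = 14.
TR = 506·14 = 7084. TC = 6263 + 1204 = 7467. Profit = 7084 − 7467 = -$383.
That loss of $383 beats the $6263 the firm would lose by shutting down; producing recovers $5880 of fixed cost.

Profit = -$383 at x = 14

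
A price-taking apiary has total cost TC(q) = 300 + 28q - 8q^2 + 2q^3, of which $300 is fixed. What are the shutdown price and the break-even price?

Shutdown price = $20; break-even price = $98

AVC = 28 - 8q + 2q^2; minimized at q = 2, giving min AVC = $20. That is the shutdown price.
ATC = 300/q + 28 - 8q + 2q^2. Setting dATC/dq = −300/q^2 − 8 + 4q = 0 gives q = 5 (since 4·5^3 − 8·5^2 = 300).
min ATC = 300/5 + 28 − 8·5 + 2·5^2 = $98. That is the break-even price.
For $20 ≤ P < $98 the firm produces at a loss; below $20 it shuts down.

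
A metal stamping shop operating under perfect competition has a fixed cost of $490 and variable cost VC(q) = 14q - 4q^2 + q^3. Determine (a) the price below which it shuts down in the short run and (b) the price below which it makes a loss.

AVC = 14 - 4q + q^2; minimized at q = 2, giving min AVC = $10. That is the shutdown price.
ATC = 490/q + 14 - 4q + q^2. Setting dATC/dq = −490/q^2 − 4 + 2q = 0 gives q = 7 (since 2·7^3 − 4·7^2 = 490).
min ATC = 490/7 + 14 − 4·7 + 7^2 = $105. That is the break-even price.
For $10 ≤ P < $105 the firm produces at a loss; below $10 it shuts down.

Shutdown price = $10; break-even price = $105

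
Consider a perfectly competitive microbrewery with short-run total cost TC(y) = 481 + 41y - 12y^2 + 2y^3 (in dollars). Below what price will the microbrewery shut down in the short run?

$23 per unit

Short-run supply begins at min AVC. From VC = 41y - 12y^2 + 2y^3, AVC = 41 - 12y + 2y^2.
dAVC/dy = -12 + 4y = 0 gives y = 3. min AVC = 41 - 12·3 + 2·3^2 = 23.
For P < $23 the firm produces nothing.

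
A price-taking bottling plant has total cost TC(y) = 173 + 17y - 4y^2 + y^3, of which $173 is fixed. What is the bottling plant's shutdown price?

$13 per unit

Short-run supply begins at min AVC. From VC = 17y - 4y^2 + y^3, AVC = 17 - 4y + y^2.
dAVC/dy = -4 + 2y = 0 gives y = 2. min AVC = 17 - 4·2 + 2^2 = 13.
The firm shuts down for any P below $13.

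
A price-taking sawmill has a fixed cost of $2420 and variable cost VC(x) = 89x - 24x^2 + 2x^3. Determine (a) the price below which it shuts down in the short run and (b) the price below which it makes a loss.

Shutdown price = $17; break-even price = $287

Shutdown price = min AVC. AVC = 89 - 24x + 2x^2, with vertex at x = 6 and minimum $17.
ATC = 2420/x + 89 - 24x + 2x^2. Setting dATC/dx = −2420/x^2 − 24 + 4x = 0 gives x = 11 (since 4·11^3 − 24·11^2 = 2420).
min ATC = 2420/11 + 89 − 24·11 + 2·11^2 = $287. That is the break-even price.
For $17 ≤ P < $287 the firm produces at a loss; below $17 it shuts down.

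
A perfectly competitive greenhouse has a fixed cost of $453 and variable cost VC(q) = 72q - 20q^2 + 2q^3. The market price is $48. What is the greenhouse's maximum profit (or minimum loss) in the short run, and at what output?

Profit = -$309 at q = 6

AVC = 72 - 20q + 2q^2 has its minimum $22 at q = 5; price $48 clears that bar, so the firm operates.
MC = 72 - 40q + 6q^2. Setting P = MC and taking the root on the rising branch gives q* = 6.
TR = 48·6 = 288. TC = 453 + 144 = 597. Profit = 288 − 597 = -$309.
By producing, the firm covers all variable cost plus $144 of fixed cost; shutting down would lose the full $453.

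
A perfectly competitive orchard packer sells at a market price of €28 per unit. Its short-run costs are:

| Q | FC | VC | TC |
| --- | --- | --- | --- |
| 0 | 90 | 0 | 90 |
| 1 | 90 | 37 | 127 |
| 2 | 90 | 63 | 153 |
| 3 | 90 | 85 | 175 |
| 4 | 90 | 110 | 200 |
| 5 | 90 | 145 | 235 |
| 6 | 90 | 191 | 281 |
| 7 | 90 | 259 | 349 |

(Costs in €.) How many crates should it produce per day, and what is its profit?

Tabulate TR − TC: Q=0: -90; Q=1: -99; Q=2: -97; Q=3: -91; Q=4: -88; Q=5: -95; Q=6: -113; Q=7: -153.
Profit is maximized at Q = 4. AVC there is 110/4 = €27.50 ≤ P, so producing beats shutting down (which would give -€90).

Q = 4; profit = -€88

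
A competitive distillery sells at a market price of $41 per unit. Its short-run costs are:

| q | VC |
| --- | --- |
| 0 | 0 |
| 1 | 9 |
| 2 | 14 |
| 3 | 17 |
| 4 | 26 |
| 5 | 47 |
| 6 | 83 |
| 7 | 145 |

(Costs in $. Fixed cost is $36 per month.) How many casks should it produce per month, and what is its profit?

Tabulate TR − TC: q=0: -36; q=1: -4; q=2: 32; q=3: 70; q=4: 102; q=5: 122; q=6: 127; q=7: 106.
Profit is maximized at q = 6. AVC there is 83/6 = $13.83 ≤ P, so producing beats shutting down (which would give -$36).

q = 6; profit = $127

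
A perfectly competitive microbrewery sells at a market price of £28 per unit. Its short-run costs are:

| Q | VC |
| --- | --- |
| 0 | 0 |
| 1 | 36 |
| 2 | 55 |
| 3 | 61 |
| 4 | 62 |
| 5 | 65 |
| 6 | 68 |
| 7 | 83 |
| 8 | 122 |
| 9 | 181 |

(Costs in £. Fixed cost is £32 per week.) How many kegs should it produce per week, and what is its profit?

Compute π = P·Q − TC at each output: Q=0: -32; Q=1: -40; Q=2: -31; Q=3: -9; Q=4: 18; Q=5: 43; Q=6: 68; Q=7: 81; Q=8: 70; Q=9: 39.
Profit is maximized at Q = 7. AVC there is 83/7 = £11.86 ≤ P, so producing beats shutting down (which would give -£32).

Q = 7; profit = £81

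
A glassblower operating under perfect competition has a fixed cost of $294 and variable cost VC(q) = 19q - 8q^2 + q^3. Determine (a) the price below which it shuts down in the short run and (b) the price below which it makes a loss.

Shutdown price = $3; break-even price = $54

Shutdown price = min AVC. AVC = 19 - 8q + q^2, with vertex at q = 4 and minimum $3.
ATC = 294/q + 19 - 8q + q^2. Setting dATC/dq = −294/q^2 − 8 + 2q = 0 gives q = 7 (since 2·7^3 − 8·7^2 = 294).
min ATC = 294/7 + 19 − 8·7 + 7^2 = $54. That is the break-even price.
For $3 ≤ P < $54 the firm produces at a loss; below $3 it shuts down.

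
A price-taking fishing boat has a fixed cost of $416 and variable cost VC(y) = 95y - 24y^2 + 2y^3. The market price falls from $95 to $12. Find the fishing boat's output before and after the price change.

AVC = 95 - 24y + 2y^2, minimized at y = 6 where min AVC = $23. MC = 95 - 48y + 6y^2.
At P = $95 ≥ min AVC, set P = MC on the rising branch: y = 8.
At P = $12 < min AVC = $23, price no longer covers variable cost at any output, so the firm shuts down: y = 0.

Output falls from 8 to 0 (the firm shuts down)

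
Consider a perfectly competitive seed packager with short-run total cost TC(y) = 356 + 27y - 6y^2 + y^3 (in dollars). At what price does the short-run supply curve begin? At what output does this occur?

The firm shuts down when price falls below the minimum of average variable cost. AVC = VC/y = 27 - 6y + y^2.
At the minimum of AVC, MC = AVC. MC = 27 - 12y + 3y^2; setting MC = AVC gives 2y^2 - 6y = 0, so y = 3. min AVC = 18.
For P < $18 the firm produces nothing.

$18 per unit, at y = 3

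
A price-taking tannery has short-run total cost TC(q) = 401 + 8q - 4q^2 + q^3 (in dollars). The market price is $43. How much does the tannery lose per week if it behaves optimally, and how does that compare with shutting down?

Profit = -$251 at q = 5

AVC = 8 - 4q + q^2; min AVC = $4 at q = 2. Since P = $43 ≥ min AVC, the firm produces.
With MC = 8 - 8q + 3q^2, P = MC on the upward-sloping part at q* = 5.
TR = 43·5 = 215. TC = 401 + 65 = 466. Profit = 215 − 466 = -$251.
That loss of $251 beats the $401 the firm would lose by shutting down; producing recovers $150 of fixed cost.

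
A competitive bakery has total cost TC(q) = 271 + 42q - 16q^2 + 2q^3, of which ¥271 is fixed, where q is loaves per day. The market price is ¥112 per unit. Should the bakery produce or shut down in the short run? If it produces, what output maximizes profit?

From TC, MC = TC'(q) = 42 - 32q + 6q^2 and AVC = VC/q = 42 - 16q + 2q^2.
AVC is minimized where dAVC/dq = -16 + 4q = 0, at q = 4; min AVC = 42 - 16·4 + 2·4^2 = ¥10.
Because ¥112 ≥ ¥10, revenue can cover variable cost; the firm operates.
P = MC gives -70 - 32q + 6q^2 = 0, with roots -5/3 and 7. Take the larger (rising MC): q* = 7.
Check: AVC at q = 7 is ¥28 ≤ P, so revenue covers variable cost.
Profit = P·q − TC = 112·7 − 467 = ¥317.

Produce at q = 7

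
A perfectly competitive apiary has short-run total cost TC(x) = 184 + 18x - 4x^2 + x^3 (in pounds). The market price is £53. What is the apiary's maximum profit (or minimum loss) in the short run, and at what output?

Profit = -£34 at x = 5

AVC = 18 - 4x + x^2 has its minimum £14 at x = 2; price £53 clears that bar, so the firm operates.
MC = 18 - 8x + 3x^2. Setting P = MC and taking the root on the rising branch gives x* = 5.
TR = 53·5 = 265. TC = 184 + 115 = 299. Profit = 265 − 299 = -£34.
That loss of £34 beats the £184 the firm would lose by shutting down; producing recovers £150 of fixed cost.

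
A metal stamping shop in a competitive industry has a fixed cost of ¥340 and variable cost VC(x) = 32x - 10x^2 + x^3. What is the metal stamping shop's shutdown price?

¥7 per unit

Short-run supply begins at min AVC. From VC = 32x - 10x^2 + x^3, AVC = 32 - 10x + x^2.
At the minimum of AVC, MC = AVC. MC = 32 - 20x + 3x^2; setting MC = AVC gives 2x^2 - 10x = 0, so x = 5. min AVC = 7.
For P < ¥7 the firm produces nothing.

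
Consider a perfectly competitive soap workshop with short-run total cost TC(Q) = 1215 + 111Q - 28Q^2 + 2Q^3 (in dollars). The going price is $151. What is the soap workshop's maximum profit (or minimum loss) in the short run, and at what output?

Profit = -$15 at Q = 10

AVC = 111 - 28Q + 2Q^2; min AVC = $13 at Q = 7. Since P = $151 ≥ min AVC, the firm produces.
MC = 111 - 56Q + 6Q^2. Setting P = MC and taking the root on the rising branch gives Q* = 10.
TR = 151·10 = 1510. TC = 1215 + 310 = 1525. Profit = 1510 − 1525 = -$15.
That loss of $15 beats the $1215 the firm would lose by shutting down; producing recovers $1200 of fixed cost.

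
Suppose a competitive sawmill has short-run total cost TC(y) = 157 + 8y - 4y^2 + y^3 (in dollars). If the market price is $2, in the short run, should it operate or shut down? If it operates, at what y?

Shut down

Strip out fixed cost: VC = 8y - 4y^2 + y^3. Then AVC = 8 - 4y + y^2 and MC = 8 - 8y + 3y^2.
AVC hits its minimum where MC = AVC, at y = 2, giving min AVC = 8 - 4·2 + 2^2 = $4.
P = $2 lies below min AVC = $4; no output level covers variable cost.
Shutting down limits the loss to fixed cost, $157.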